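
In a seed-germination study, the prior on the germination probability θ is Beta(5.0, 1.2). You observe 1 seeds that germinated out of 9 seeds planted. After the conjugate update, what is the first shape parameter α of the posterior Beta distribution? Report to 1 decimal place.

The Beta prior is conjugate to a Binomial/Bernoulli likelihood; the update adds successes to α and failures to β.
Posterior: Beta(α+k, β+n−k) = Beta(5.0+1, 1.2+8) = Beta(6.0, 9.2).
Posterior α = 6.0.

6.0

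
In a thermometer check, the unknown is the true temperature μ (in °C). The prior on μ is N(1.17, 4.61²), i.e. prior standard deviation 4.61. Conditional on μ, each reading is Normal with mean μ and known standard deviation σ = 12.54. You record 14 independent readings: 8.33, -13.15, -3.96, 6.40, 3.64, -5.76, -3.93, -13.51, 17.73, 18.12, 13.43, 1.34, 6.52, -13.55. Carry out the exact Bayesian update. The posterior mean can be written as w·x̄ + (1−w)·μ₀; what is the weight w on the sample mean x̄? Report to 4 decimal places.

0.6542

For Normal data with known variance σ², a Normal(μ₀, σ₀²) prior on μ is conjugate. Posterior precision = 1/σ₀² + n/σ²; posterior mean is the precision-weighted average of μ₀ and x̄.
σ₀² = 4.61² = 21.2521, σ² = 12.54² = 157.2516. Prior precision 1/σ₀² = 1/21.2521; data precision n/σ² = 14/157.2516.
w = (n/σ²)/(1/σ₀² + n/σ²) = n·σ₀²/(σ² + n·σ₀²) = 14·21.2521/(157.2516 + 14·21.2521) = 297.5294/454.781 = 0.6542.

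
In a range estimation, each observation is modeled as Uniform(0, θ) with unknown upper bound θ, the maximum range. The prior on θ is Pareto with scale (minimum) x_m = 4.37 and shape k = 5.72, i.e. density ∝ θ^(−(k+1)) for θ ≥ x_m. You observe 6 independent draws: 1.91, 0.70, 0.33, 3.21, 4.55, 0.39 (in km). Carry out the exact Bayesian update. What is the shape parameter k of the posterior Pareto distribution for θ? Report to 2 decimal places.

11.72

A Pareto(scale x_m, shape k) prior on the upper bound θ of Uniform(0, θ) is conjugate: posterior is Pareto(max(x_m, max xᵢ), k + n).
Sample maximum = 4.55; prior scale x_m = 4.37 → posterior scale = max = 4.55.
Posterior shape = 5.72 + 6 = 11.72.
Posterior shape k = 11.72.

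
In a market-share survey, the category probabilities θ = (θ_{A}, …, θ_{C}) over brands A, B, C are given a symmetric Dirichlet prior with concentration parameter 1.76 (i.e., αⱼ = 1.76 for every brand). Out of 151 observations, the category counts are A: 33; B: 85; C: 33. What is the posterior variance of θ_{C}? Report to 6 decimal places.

The Dirichlet prior is conjugate to the Multinomial likelihood: each posterior αⱼ = prior αⱼ + observed count nⱼ.
Posterior concentration: (34.76, 86.76, 34.76), total = 156.28.
Var[θ_j] = α_j(Σα−α_j)/((Σα)²(Σα+1)) = 34.76·121.52/(156.28²·157.28) = 0.001100.

0.001100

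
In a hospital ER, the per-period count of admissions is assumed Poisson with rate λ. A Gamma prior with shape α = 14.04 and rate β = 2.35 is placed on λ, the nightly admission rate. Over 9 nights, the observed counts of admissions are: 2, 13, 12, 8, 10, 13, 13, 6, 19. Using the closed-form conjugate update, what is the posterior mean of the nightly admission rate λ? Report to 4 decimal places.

9.6952

With a Gamma(shape α, rate β) prior, the Poisson likelihood is conjugate: the posterior is Gamma(α + ΣXᵢ, β + n).
Sum of counts S = 96 over n = 9 nights.
Posterior: Gamma(α+S, β+n) = Gamma(14.04+96, 2.35+9) = Gamma(110.04, 11.35).
Posterior mean = α/β = 110.04/11.35 = 9.6952.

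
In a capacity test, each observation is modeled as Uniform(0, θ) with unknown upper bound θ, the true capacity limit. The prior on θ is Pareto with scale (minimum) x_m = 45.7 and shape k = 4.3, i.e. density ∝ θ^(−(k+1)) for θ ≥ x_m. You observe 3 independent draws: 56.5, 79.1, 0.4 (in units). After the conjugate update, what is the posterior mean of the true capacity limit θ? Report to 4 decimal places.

A Pareto(scale x_m, shape k) prior on the upper bound θ of Uniform(0, θ) is conjugate: posterior is Pareto(max(x_m, max xᵢ), k + n).
Sample maximum = 79.1; prior scale x_m = 45.7 → posterior scale = max = 79.1.
Posterior shape = 4.3 + 3 = 7.3.
E[θ|data] = k·x_m/(k−1) = 7.3·79.1/6.3 = 91.6556.

91.6556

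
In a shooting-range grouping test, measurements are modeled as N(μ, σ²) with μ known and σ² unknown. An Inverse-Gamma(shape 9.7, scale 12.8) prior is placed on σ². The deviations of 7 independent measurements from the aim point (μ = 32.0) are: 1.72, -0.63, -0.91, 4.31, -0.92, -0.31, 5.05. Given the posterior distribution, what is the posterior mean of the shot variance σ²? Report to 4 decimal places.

3.0658

With known mean μ and an Inverse-Gamma(α, β) prior on σ², the Normal likelihood is conjugate: posterior is Inv-Gamma(α + n/2, β + Σ(xᵢ−μ)²/2).
Σ(xᵢ−μ)² = (1.72)² + (-0.63)² + (-0.91)² + (4.31)² + (-0.92)² + (-0.31)² + (5.05)² = 49.2045.
Posterior: Inv-Gamma(9.7 + 7/2, 12.8 + 49.2045/2) = Inv-Gamma(13.20, 37.40225).
E[σ²|data] = β/(α−1) = 37.40225/12.20 = 3.0658.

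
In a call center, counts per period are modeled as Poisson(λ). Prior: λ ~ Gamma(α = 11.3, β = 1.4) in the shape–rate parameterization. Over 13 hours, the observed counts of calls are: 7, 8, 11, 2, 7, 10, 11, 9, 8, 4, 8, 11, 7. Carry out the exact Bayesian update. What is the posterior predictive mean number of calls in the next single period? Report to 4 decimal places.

7.9375

With a Gamma(shape α, rate β) prior, the Poisson likelihood is conjugate: the posterior is Gamma(α + ΣXᵢ, β + n).
Sum of counts S = 103 over n = 13 hours.
Posterior: Gamma(α+S, β+n) = Gamma(11.3+103, 1.4+13) = Gamma(114.3, 14.4).
The predictive distribution for one future period is NegBinom with mean α/β = 7.9375.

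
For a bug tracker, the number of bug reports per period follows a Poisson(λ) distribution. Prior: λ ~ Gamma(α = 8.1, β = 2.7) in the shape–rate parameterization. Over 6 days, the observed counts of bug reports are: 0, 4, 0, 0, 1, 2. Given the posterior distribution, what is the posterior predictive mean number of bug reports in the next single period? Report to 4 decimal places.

1.7356

With a Gamma(shape α, rate β) prior, the Poisson likelihood is conjugate: the posterior is Gamma(α + ΣXᵢ, β + n).
Sum of counts S = 7 over n = 6 days.
Posterior: Gamma(α+S, β+n) = Gamma(8.1+7, 2.7+6) = Gamma(15.1, 8.7).
The predictive distribution for one future period is NegBinom with mean α/β = 1.7356.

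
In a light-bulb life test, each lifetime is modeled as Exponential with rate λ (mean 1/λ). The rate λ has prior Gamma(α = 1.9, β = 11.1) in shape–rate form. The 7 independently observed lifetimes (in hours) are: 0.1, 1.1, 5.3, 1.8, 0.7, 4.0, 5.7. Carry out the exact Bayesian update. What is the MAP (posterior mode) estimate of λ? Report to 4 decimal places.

With a Gamma(shape α, rate β) prior on the exponential rate λ, the posterior after n observations with total T = Σxᵢ is Gamma(α+n, β+T).
Sum of observations T = 18.7 hours; n = 7.
Posterior: Gamma(1.9+7, 11.1+18.7) = Gamma(8.9, 29.8).
Mode = (α−1)/β = 0.2651.

0.2651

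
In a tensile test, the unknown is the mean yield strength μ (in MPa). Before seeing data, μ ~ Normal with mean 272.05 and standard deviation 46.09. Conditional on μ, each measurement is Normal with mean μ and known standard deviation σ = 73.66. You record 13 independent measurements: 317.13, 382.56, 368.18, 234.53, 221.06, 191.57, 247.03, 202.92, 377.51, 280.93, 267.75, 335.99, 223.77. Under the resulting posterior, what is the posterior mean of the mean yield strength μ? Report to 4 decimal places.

279.3972

For Normal data with known variance σ², a Normal(μ₀, σ₀²) prior on μ is conjugate. Posterior precision = 1/σ₀² + n/σ²; posterior mean is the precision-weighted average of μ₀ and x̄.
Σxᵢ = 317.13 + 382.56 + 368.18 + 234.53 + 221.06 + 191.57 + 247.03 + 202.92 + 377.51 + 280.93 + 267.75 + 335.99 + 223.77 = 3650.93, so n·x̄ = 3650.93.
σ₀² = 46.09² = 2124.2881, σ² = 73.66² = 5425.7956; σ² + n·σ₀² = 5425.7956 + 13·2124.2881 = 33041.5409.
Posterior mean = (μ₀/σ₀² + n·x̄/σ²)/(1/σ₀² + n/σ²) = (σ²·μ₀ + σ₀²·n·x̄)/(σ² + n·σ₀²) = (5425.7956·272.05 + 2124.2881·3650.93)/33041.5409 = 9231714.845913/33041.5409 = 279.3972.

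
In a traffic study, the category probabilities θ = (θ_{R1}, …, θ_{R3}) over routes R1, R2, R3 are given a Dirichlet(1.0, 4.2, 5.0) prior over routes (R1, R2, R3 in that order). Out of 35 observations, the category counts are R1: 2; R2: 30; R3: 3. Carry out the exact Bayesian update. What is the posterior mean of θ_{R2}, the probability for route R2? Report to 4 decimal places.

The Dirichlet prior is conjugate to the Multinomial likelihood: each posterior αⱼ = prior αⱼ + observed count nⱼ.
Posterior concentration: (3.0, 34.2, 8.0), total = 45.2.
E[θ_{R2}|data] = α_{R2}/Σα = 34.2/45.2 = 0.7566.

0.7566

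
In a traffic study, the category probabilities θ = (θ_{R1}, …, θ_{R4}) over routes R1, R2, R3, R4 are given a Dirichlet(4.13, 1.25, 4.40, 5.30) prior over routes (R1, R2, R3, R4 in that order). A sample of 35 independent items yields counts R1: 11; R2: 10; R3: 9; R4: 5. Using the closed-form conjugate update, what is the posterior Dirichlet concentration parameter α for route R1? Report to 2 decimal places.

The Dirichlet prior is conjugate to the Multinomial likelihood: each posterior αⱼ = prior αⱼ + observed count nⱼ.
Posterior concentration: (15.13, 11.25, 13.40, 10.30), total = 50.08.
α_{R1} = 4.13 + 11 = 15.13.

15.13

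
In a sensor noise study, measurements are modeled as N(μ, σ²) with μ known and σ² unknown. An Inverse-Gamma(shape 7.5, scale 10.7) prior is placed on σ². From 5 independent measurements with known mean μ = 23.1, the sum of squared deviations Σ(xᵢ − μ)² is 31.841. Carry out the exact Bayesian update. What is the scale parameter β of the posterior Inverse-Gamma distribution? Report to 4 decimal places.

With known mean μ and an Inverse-Gamma(α, β) prior on σ², the Normal likelihood is conjugate: posterior is Inv-Gamma(α + n/2, β + Σ(xᵢ−μ)²/2).
Posterior: Inv-Gamma(7.5 + 5/2, 10.7 + 31.841/2) = Inv-Gamma(10.00, 26.6205).
Posterior β = 26.6205.

26.6205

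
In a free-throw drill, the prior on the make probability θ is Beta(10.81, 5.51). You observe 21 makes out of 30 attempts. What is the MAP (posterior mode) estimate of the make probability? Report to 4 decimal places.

The Beta prior is conjugate to a Binomial/Bernoulli likelihood; the update adds successes to α and failures to β.
Posterior: Beta(α+k, β+n−k) = Beta(10.81+21, 5.51+9) = Beta(31.81, 14.51).
Mode of Beta(a,b) for a,b>1 is (a−1)/(a+b−2) = 30.81/44.32 = 0.6952.

0.6952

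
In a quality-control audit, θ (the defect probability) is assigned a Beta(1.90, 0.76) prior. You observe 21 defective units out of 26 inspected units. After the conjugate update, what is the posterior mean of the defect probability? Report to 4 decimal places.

The Beta prior is conjugate to a Binomial/Bernoulli likelihood; the update adds successes to α and failures to β.
Posterior: Beta(α+k, β+n−k) = Beta(1.90+21, 0.76+5) = Beta(22.90, 5.76).
Posterior mean = α/(α+β) = 22.90/28.66 = 0.7990.

0.7990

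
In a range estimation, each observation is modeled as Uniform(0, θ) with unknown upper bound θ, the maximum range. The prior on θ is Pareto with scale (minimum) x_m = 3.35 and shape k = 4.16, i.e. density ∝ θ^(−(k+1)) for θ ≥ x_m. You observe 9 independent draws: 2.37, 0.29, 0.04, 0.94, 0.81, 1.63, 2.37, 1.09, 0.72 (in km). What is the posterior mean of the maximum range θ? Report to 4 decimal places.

3.6255

A Pareto(scale x_m, shape k) prior on the upper bound θ of Uniform(0, θ) is conjugate: posterior is Pareto(max(x_m, max xᵢ), k + n).
Sample maximum = 2.37; prior scale x_m = 3.35 → posterior scale = max = 3.35.
Posterior shape = 4.16 + 9 = 13.16.
E[θ|data] = k·x_m/(k−1) = 13.16·3.35/12.16 = 3.6255.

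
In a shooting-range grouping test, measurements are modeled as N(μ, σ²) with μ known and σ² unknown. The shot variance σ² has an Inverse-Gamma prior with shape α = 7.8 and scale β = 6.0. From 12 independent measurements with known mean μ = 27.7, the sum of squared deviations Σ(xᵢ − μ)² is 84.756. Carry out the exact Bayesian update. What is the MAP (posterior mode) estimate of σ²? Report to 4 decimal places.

3.2688

With known mean μ and an Inverse-Gamma(α, β) prior on σ², the Normal likelihood is conjugate: posterior is Inv-Gamma(α + n/2, β + Σ(xᵢ−μ)²/2).
Posterior: Inv-Gamma(7.8 + 12/2, 6.0 + 84.756/2) = Inv-Gamma(13.80, 48.3780).
Mode = β/(α+1) = 48.3780/14.80 = 3.2688.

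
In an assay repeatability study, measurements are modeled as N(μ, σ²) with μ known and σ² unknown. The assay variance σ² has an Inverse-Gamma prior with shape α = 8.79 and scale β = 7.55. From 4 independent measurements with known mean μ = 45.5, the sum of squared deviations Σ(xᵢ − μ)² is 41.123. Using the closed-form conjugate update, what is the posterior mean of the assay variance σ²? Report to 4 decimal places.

With known mean μ and an Inverse-Gamma(α, β) prior on σ², the Normal likelihood is conjugate: posterior is Inv-Gamma(α + n/2, β + Σ(xᵢ−μ)²/2).
Posterior: Inv-Gamma(8.79 + 4/2, 7.55 + 41.123/2) = Inv-Gamma(10.79, 28.1115).
E[σ²|data] = β/(α−1) = 28.1115/9.79 = 2.8715.

2.8715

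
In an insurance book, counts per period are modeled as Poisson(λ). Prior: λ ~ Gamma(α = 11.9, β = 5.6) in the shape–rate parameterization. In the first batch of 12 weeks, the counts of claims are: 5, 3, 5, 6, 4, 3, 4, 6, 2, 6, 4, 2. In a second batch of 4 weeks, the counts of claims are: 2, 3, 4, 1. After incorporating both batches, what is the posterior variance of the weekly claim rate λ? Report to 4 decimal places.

With a Gamma(shape α, rate β) prior, the Poisson likelihood is conjugate: the posterior is Gamma(α + ΣXᵢ, β + n).
Batch 1: sum of counts S = 50 over n = 12 weeks.
After batch 1: Gamma(α+S, β+n) = Gamma(11.9+50, 5.6+12) = Gamma(61.9, 17.6).
Batch 2: sum of counts S = 10 over n = 4 weeks.
After batch 2: Gamma(α+S, β+n) = Gamma(61.9+10, 17.6+4) = Gamma(71.9, 21.6).
Var = α/β² = 71.9/21.6² = 0.1541.

0.1541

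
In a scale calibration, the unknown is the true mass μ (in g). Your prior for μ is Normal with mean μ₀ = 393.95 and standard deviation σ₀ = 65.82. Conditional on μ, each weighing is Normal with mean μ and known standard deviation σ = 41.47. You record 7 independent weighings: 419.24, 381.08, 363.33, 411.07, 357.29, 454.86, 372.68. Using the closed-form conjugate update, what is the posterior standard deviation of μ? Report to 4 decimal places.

15.2478

For Normal data with known variance σ², a Normal(μ₀, σ₀²) prior on μ is conjugate. Posterior precision = 1/σ₀² + n/σ²; posterior mean is the precision-weighted average of μ₀ and x̄.
σ₀² = 65.82² = 4332.2724, σ² = 41.47² = 1719.7609; σ² + n·σ₀² = 1719.7609 + 7·4332.2724 = 32045.6677.
Posterior precision = 1/σ₀² + n/σ² = 1/4332.2724 + 7/1719.7609 = (σ² + n·σ₀²)/(σ₀²σ²) = 32045.6677/(4332.2724·1719.7609); posterior variance σₙ² = σ₀²σ²/(σ² + n·σ₀²) = 4332.2724·1719.7609/32045.6677 = 232.495473.
Posterior SD = √σₙ² = √(4332.2724·1719.7609/32045.6677) = 15.2478.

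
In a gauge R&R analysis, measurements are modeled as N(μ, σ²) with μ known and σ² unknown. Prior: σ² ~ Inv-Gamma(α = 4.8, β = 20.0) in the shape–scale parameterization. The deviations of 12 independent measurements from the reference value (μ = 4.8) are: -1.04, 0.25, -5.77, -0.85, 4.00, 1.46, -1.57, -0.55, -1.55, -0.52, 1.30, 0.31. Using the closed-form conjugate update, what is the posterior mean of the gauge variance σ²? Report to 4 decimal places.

With known mean μ and an Inverse-Gamma(α, β) prior on σ², the Normal likelihood is conjugate: posterior is Inv-Gamma(α + n/2, β + Σ(xᵢ−μ)²/2).
Σ(xᵢ−μ)² = (-1.04)² + (0.25)² + (-5.77)² + (-0.85)² + (4.00)² + (1.46)² + (-1.57)² + (-0.55)² + (-1.55)² + (-0.52)² + (1.30)² + (0.31)² = 60.5175.
Posterior: Inv-Gamma(4.8 + 12/2, 20.0 + 60.5175/2) = Inv-Gamma(10.80, 50.25875).
E[σ²|data] = β/(α−1) = 50.25875/9.80 = 5.1284.

5.1284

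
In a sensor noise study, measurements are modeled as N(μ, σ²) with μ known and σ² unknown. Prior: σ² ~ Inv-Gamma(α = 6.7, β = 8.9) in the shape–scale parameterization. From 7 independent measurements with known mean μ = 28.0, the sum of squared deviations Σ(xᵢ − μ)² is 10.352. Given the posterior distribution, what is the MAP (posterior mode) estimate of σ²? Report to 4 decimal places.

With known mean μ and an Inverse-Gamma(α, β) prior on σ², the Normal likelihood is conjugate: posterior is Inv-Gamma(α + n/2, β + Σ(xᵢ−μ)²/2).
Posterior: Inv-Gamma(6.7 + 7/2, 8.9 + 10.352/2) = Inv-Gamma(10.20, 14.0760).
Mode = β/(α+1) = 14.0760/11.20 = 1.2568.

1.2568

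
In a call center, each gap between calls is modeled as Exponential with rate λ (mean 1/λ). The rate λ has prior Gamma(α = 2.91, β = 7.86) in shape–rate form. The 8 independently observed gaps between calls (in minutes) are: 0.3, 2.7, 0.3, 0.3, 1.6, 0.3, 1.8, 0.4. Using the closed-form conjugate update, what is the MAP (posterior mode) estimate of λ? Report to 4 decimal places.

0.6369

With a Gamma(shape α, rate β) prior on the exponential rate λ, the posterior after n observations with total T = Σxᵢ is Gamma(α+n, β+T).
Sum of observations T = 7.7 minutes; n = 8.
Posterior: Gamma(2.91+8, 7.86+7.7) = Gamma(10.91, 15.56).
Mode = (α−1)/β = 0.6369.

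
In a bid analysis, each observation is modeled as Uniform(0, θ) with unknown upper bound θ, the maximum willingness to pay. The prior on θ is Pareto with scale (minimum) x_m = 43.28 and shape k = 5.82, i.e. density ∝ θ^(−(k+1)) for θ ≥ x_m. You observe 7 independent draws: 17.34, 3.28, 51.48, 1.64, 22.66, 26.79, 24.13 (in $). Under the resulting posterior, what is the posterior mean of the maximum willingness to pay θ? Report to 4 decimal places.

A Pareto(scale x_m, shape k) prior on the upper bound θ of Uniform(0, θ) is conjugate: posterior is Pareto(max(x_m, max xᵢ), k + n).
Sample maximum = 51.48; prior scale x_m = 43.28 → posterior scale = max = 51.48.
Posterior shape = 5.82 + 7 = 12.82.
E[θ|data] = k·x_m/(k−1) = 12.82·51.48/11.82 = 55.8353.

55.8353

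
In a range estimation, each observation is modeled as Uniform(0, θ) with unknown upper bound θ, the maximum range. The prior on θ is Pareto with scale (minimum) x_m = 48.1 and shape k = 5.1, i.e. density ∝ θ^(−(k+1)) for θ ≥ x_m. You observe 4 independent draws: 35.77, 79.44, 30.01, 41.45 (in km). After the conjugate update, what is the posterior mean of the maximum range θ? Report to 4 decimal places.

89.2474

A Pareto(scale x_m, shape k) prior on the upper bound θ of Uniform(0, θ) is conjugate: posterior is Pareto(max(x_m, max xᵢ), k + n).
Sample maximum = 79.44; prior scale x_m = 48.1 → posterior scale = max = 79.44.
Posterior shape = 5.1 + 4 = 9.1.
E[θ|data] = k·x_m/(k−1) = 9.1·79.44/8.1 = 89.2474.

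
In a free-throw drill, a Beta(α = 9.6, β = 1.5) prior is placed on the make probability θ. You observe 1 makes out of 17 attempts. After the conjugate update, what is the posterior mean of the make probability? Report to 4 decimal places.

The Beta prior is conjugate to a Binomial/Bernoulli likelihood; the update adds successes to α and failures to β.
Posterior: Beta(α+k, β+n−k) = Beta(9.6+1, 1.5+16) = Beta(10.6, 17.5).
Posterior mean = α/(α+β) = 10.6/28.1 = 0.3772.

0.3772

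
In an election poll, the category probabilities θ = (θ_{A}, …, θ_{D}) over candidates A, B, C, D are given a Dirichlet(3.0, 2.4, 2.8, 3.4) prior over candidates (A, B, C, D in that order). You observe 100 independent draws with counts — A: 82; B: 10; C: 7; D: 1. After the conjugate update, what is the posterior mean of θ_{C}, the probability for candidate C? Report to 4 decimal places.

The Dirichlet prior is conjugate to the Multinomial likelihood: each posterior αⱼ = prior αⱼ + observed count nⱼ.
Posterior concentration: (85.0, 12.4, 9.8, 4.4), total = 111.6.
E[θ_{C}|data] = α_{C}/Σα = 9.8/111.6 = 0.0878.

0.0878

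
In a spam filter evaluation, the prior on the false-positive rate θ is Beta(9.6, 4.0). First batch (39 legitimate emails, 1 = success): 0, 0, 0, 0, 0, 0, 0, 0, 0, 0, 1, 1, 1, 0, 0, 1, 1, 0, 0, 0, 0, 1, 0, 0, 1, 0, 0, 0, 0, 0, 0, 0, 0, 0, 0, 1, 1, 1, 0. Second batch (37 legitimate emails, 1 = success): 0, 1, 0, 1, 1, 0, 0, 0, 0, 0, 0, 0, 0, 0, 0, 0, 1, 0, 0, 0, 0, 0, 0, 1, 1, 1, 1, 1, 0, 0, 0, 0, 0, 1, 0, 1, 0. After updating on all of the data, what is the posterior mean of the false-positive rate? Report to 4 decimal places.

0.3415

The Beta prior is conjugate to a Binomial/Bernoulli likelihood; the update adds successes to α and failures to β.
After batch 1: Beta(9.6+10, 4.0+29) = Beta(19.6, 33.0).
After batch 2: Beta(19.6+11, 33.0+26) = Beta(30.6, 59.0).
Posterior mean = α/(α+β) = 30.6/89.6 = 0.3415.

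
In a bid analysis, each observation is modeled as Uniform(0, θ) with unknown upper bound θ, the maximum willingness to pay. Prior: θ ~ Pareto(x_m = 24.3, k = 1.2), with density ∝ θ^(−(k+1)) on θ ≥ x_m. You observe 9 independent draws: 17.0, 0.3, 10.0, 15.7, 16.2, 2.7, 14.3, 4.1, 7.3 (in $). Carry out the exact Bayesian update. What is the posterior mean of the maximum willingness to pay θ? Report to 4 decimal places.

26.9413

A Pareto(scale x_m, shape k) prior on the upper bound θ of Uniform(0, θ) is conjugate: posterior is Pareto(max(x_m, max xᵢ), k + n).
Sample maximum = 17.0; prior scale x_m = 24.3 → posterior scale = max = 24.3.
Posterior shape = 1.2 + 9 = 10.2.
E[θ|data] = k·x_m/(k−1) = 10.2·24.3/9.2 = 26.9413.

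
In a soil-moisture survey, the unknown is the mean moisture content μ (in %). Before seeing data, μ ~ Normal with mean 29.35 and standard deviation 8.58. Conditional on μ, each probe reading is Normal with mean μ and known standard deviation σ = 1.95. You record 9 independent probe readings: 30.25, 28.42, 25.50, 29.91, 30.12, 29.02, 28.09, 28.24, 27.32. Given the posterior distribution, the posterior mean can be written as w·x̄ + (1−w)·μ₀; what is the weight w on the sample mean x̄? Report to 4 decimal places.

0.9943

For Normal data with known variance σ², a Normal(μ₀, σ₀²) prior on μ is conjugate. Posterior precision = 1/σ₀² + n/σ²; posterior mean is the precision-weighted average of μ₀ and x̄.
σ₀² = 8.58² = 73.6164, σ² = 1.95² = 3.8025. Prior precision 1/σ₀² = 1/73.6164; data precision n/σ² = 9/3.8025.
w = (n/σ²)/(1/σ₀² + n/σ²) = n·σ₀²/(σ² + n·σ₀²) = 9·73.6164/(3.8025 + 9·73.6164) = 662.5476/666.3501 = 0.9943.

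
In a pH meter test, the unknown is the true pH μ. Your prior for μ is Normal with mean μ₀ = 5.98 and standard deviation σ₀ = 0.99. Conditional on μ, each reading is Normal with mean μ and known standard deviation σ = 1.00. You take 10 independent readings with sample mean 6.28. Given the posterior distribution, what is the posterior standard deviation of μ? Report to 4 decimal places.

For Normal data with known variance σ², a Normal(μ₀, σ₀²) prior on μ is conjugate. Posterior precision = 1/σ₀² + n/σ²; posterior mean is the precision-weighted average of μ₀ and x̄.
σ₀² = 0.99² = 0.9801, σ² = 1.00² = 1; σ² + n·σ₀² = 1 + 10·0.9801 = 10.801.
Posterior precision = 1/σ₀² + n/σ² = 1/0.9801 + 10/1 = (σ² + n·σ₀²)/(σ₀²σ²) = 10.801/(0.9801·1); posterior variance σₙ² = σ₀²σ²/(σ² + n·σ₀²) = 0.9801·1/10.801 = 0.090742.
Posterior SD = √σₙ² = √(0.9801·1/10.801) = 0.3012.

0.3012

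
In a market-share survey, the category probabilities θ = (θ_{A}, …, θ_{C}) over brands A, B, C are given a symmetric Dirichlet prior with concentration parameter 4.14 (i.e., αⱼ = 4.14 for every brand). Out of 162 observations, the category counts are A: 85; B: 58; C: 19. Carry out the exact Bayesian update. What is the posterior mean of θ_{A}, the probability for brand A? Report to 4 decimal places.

The Dirichlet prior is conjugate to the Multinomial likelihood: each posterior αⱼ = prior αⱼ + observed count nⱼ.
Posterior concentration: (89.14, 62.14, 23.14), total = 174.42.
E[θ_{A}|data] = α_{A}/Σα = 89.14/174.42 = 0.5111.

0.5111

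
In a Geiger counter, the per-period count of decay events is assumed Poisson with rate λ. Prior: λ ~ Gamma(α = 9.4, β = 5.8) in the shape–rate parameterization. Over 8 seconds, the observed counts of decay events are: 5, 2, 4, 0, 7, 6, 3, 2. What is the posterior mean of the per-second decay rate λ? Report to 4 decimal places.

2.7826

With a Gamma(shape α, rate β) prior, the Poisson likelihood is conjugate: the posterior is Gamma(α + ΣXᵢ, β + n).
Sum of counts S = 29 over n = 8 seconds.
Posterior: Gamma(α+S, β+n) = Gamma(9.4+29, 5.8+8) = Gamma(38.4, 13.8).
Posterior mean = α/β = 38.4/13.8 = 2.7826.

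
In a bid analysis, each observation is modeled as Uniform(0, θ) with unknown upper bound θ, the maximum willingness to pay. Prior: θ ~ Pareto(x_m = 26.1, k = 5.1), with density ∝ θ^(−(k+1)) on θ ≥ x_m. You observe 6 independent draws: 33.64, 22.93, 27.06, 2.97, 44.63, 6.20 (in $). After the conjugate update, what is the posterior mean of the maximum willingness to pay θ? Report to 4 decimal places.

49.0488

A Pareto(scale x_m, shape k) prior on the upper bound θ of Uniform(0, θ) is conjugate: posterior is Pareto(max(x_m, max xᵢ), k + n).
Sample maximum = 44.63; prior scale x_m = 26.1 → posterior scale = max = 44.63.
Posterior shape = 5.1 + 6 = 11.1.
E[θ|data] = k·x_m/(k−1) = 11.1·44.63/10.1 = 49.0488.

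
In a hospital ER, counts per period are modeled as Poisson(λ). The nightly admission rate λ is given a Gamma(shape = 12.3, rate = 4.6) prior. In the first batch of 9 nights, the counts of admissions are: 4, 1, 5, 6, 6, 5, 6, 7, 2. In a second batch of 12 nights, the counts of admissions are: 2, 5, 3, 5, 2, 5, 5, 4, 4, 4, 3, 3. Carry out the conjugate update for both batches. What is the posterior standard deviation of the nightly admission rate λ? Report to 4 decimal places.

0.3893

With a Gamma(shape α, rate β) prior, the Poisson likelihood is conjugate: the posterior is Gamma(α + ΣXᵢ, β + n).
Batch 1: sum of counts S = 42 over n = 9 nights.
After batch 1: Gamma(α+S, β+n) = Gamma(12.3+42, 4.6+9) = Gamma(54.3, 13.6).
Batch 2: sum of counts S = 45 over n = 12 nights.
After batch 2: Gamma(α+S, β+n) = Gamma(54.3+45, 13.6+12) = Gamma(99.3, 25.6).
SD = √α/β = √99.3/25.6 = 0.3893.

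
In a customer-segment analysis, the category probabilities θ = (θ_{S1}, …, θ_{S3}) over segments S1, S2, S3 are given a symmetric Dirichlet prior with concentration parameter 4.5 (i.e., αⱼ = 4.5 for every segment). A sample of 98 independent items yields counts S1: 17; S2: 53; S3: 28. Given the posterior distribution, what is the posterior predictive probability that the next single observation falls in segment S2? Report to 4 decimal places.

The Dirichlet prior is conjugate to the Multinomial likelihood: each posterior αⱼ = prior αⱼ + observed count nⱼ.
Posterior concentration: (21.5, 57.5, 32.5), total = 111.5.
P(next = S2 | data) = α_{S2}/Σα = 0.5157.

0.5157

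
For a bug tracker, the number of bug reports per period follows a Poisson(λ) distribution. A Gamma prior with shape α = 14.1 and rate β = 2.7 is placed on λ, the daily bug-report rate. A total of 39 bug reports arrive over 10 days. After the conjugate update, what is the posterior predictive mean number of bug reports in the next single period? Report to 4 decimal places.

4.1811

With a Gamma(shape α, rate β) prior, the Poisson likelihood is conjugate: the posterior is Gamma(α + ΣXᵢ, β + n).
Posterior: Gamma(α+S, β+n) = Gamma(14.1+39, 2.7+10) = Gamma(53.1, 12.7).
The predictive distribution for one future period is NegBinom with mean α/β = 4.1811.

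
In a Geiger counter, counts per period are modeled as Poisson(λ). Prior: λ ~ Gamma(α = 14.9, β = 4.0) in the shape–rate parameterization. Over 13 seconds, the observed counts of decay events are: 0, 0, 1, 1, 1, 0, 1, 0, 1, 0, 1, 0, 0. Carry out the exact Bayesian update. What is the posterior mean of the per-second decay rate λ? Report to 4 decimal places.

With a Gamma(shape α, rate β) prior, the Poisson likelihood is conjugate: the posterior is Gamma(α + ΣXᵢ, β + n).
Sum of counts S = 6 over n = 13 seconds.
Posterior: Gamma(α+S, β+n) = Gamma(14.9+6, 4.0+13) = Gamma(20.9, 17.0).
Posterior mean = α/β = 20.9/17.0 = 1.2294.

1.2294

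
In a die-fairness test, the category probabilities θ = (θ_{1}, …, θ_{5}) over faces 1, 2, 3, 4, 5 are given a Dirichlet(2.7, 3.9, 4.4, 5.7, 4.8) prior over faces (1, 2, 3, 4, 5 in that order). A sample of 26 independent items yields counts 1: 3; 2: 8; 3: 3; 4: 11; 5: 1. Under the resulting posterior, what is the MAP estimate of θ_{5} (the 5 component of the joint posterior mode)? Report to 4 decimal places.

The Dirichlet prior is conjugate to the Multinomial likelihood: each posterior αⱼ = prior αⱼ + observed count nⱼ.
Posterior concentration: (5.7, 11.9, 7.4, 16.7, 5.8), total = 47.5.
Joint mode component: (α_{5}−1)/(Σα−K) = 4.8/42.5 = 0.1129.

0.1129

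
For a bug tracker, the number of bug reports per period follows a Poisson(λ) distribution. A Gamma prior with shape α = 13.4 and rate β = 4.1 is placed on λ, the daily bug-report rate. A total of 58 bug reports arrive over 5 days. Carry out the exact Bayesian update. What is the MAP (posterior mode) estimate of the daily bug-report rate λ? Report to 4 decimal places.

With a Gamma(shape α, rate β) prior, the Poisson likelihood is conjugate: the posterior is Gamma(α + ΣXᵢ, β + n).
Posterior: Gamma(α+S, β+n) = Gamma(13.4+58, 4.1+5) = Gamma(71.4, 9.1).
Mode of Gamma(α,β) for α≥1 is (α−1)/β = 70.4/9.1 = 7.7363.

7.7363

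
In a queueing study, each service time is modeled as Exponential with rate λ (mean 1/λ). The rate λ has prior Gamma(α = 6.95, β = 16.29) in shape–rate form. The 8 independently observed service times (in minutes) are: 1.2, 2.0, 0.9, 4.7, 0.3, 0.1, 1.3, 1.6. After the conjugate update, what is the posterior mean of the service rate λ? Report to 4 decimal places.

0.5266

With a Gamma(shape α, rate β) prior on the exponential rate λ, the posterior after n observations with total T = Σxᵢ is Gamma(α+n, β+T).
Sum of observations T = 12.1 minutes; n = 8.
Posterior: Gamma(6.95+8, 16.29+12.1) = Gamma(14.95, 28.39).
Posterior mean of λ = α/β = 14.95/28.39 = 0.5266.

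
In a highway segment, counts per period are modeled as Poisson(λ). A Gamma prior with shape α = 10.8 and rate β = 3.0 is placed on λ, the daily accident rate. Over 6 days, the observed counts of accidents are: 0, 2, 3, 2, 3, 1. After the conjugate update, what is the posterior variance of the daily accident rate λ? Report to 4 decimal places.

0.2691

With a Gamma(shape α, rate β) prior, the Poisson likelihood is conjugate: the posterior is Gamma(α + ΣXᵢ, β + n).
Sum of counts S = 11 over n = 6 days.
Posterior: Gamma(α+S, β+n) = Gamma(10.8+11, 3.0+6) = Gamma(21.8, 9.0).
Var = α/β² = 21.8/9.0² = 0.2691.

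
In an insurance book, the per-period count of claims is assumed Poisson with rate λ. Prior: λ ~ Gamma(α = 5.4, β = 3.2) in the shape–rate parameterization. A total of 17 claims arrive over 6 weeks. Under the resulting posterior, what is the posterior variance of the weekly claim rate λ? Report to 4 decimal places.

With a Gamma(shape α, rate β) prior, the Poisson likelihood is conjugate: the posterior is Gamma(α + ΣXᵢ, β + n).
Posterior: Gamma(α+S, β+n) = Gamma(5.4+17, 3.2+6) = Gamma(22.4, 9.2).
Var = α/β² = 22.4/9.2² = 0.2647.

0.2647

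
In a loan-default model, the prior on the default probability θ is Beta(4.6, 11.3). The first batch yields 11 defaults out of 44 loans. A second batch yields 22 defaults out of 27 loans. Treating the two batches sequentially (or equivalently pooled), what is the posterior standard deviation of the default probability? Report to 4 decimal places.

The Beta prior is conjugate to a Binomial/Bernoulli likelihood; the update adds successes to α and failures to β.
After batch 1: Beta(4.6+11, 11.3+33) = Beta(15.6, 44.3).
After batch 2: Beta(15.6+22, 44.3+5) = Beta(37.6, 49.3).
Var = αβ/((α+β)²(α+β+1)) = 37.6·49.3/(86.9²·87.9) = 0.00279258; SD = √0.00279258 = 0.0528.

0.0528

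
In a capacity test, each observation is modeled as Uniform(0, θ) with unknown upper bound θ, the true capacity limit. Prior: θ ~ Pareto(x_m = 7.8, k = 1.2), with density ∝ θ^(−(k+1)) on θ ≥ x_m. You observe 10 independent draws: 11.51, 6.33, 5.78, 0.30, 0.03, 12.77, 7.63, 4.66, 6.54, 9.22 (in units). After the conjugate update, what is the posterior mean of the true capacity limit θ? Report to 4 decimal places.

A Pareto(scale x_m, shape k) prior on the upper bound θ of Uniform(0, θ) is conjugate: posterior is Pareto(max(x_m, max xᵢ), k + n).
Sample maximum = 12.77; prior scale x_m = 7.8 → posterior scale = max = 12.77.
Posterior shape = 1.2 + 10 = 11.2.
E[θ|data] = k·x_m/(k−1) = 11.2·12.77/10.2 = 14.0220.

14.0220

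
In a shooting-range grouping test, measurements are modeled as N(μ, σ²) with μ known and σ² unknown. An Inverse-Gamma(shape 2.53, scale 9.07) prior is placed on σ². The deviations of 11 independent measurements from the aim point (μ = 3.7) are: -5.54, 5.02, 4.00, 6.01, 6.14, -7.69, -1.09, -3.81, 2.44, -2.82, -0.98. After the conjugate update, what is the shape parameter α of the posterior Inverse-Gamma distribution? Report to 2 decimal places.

8.03

With known mean μ and an Inverse-Gamma(α, β) prior on σ², the Normal likelihood is conjugate: posterior is Inv-Gamma(α + n/2, β + Σ(xᵢ−μ)²/2).
Σ(xᵢ−μ)² = (-5.54)² + (5.02)² + (4.00)² + (6.01)² + (6.14)² + (-7.69)² + (-1.09)² + (-3.81)² + (2.44)² + (-2.82)² + (-0.98)² = 235.4184.
Posterior: Inv-Gamma(2.53 + 11/2, 9.07 + 235.4184/2) = Inv-Gamma(8.03, 126.77920).
Posterior α = 8.03.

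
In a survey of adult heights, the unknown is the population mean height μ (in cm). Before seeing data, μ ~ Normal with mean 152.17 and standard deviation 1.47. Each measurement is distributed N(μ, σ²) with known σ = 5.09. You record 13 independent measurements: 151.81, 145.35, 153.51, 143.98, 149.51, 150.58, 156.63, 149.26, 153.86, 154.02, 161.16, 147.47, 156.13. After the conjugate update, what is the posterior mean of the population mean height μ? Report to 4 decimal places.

For Normal data with known variance σ², a Normal(μ₀, σ₀²) prior on μ is conjugate. Posterior precision = 1/σ₀² + n/σ²; posterior mean is the precision-weighted average of μ₀ and x̄.
Σxᵢ = 151.81 + 145.35 + 153.51 + 143.98 + 149.51 + 150.58 + 156.63 + 149.26 + 153.86 + 154.02 + 161.16 + 147.47 + 156.13 = 1973.27, so n·x̄ = 1973.27.
σ₀² = 1.47² = 2.1609, σ² = 5.09² = 25.9081; σ² + n·σ₀² = 25.9081 + 13·2.1609 = 53.9998.
Posterior mean = (μ₀/σ₀² + n·x̄/σ²)/(1/σ₀² + n/σ²) = (σ²·μ₀ + σ₀²·n·x̄)/(σ² + n·σ₀²) = (25.9081·152.17 + 2.1609·1973.27)/53.9998 = 8206.47472/53.9998 = 151.9723.

151.9723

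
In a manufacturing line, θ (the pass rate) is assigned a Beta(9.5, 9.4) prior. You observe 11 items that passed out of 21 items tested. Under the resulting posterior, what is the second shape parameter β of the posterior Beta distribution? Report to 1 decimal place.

19.4

The Beta prior is conjugate to a Binomial/Bernoulli likelihood; the update adds successes to α and failures to β.
Posterior: Beta(α+k, β+n−k) = Beta(9.5+11, 9.4+10) = Beta(20.5, 19.4).
Posterior β = 19.4.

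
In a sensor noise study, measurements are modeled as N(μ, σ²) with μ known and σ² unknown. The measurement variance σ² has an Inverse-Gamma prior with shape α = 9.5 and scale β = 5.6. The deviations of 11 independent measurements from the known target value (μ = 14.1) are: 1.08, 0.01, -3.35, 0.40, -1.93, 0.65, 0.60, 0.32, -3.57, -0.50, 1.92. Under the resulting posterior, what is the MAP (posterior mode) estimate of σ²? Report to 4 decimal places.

1.4075

With known mean μ and an Inverse-Gamma(α, β) prior on σ², the Normal likelihood is conjugate: posterior is Inv-Gamma(α + n/2, β + Σ(xᵢ−μ)²/2).
Σ(xᵢ−μ)² = (1.08)² + (0.01)² + (-3.35)² + (0.40)² + (-1.93)² + (0.65)² + (0.60)² + (0.32)² + (-3.57)² + (-0.50)² + (1.92)² = 33.8401.
Posterior: Inv-Gamma(9.5 + 11/2, 5.6 + 33.8401/2) = Inv-Gamma(15.00, 22.52005).
Mode = β/(α+1) = 22.52005/16.00 = 1.4075.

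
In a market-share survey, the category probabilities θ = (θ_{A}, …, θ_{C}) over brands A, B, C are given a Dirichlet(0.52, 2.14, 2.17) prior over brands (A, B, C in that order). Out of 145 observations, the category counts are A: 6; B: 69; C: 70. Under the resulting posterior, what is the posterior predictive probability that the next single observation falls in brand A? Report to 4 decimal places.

The Dirichlet prior is conjugate to the Multinomial likelihood: each posterior αⱼ = prior αⱼ + observed count nⱼ.
Posterior concentration: (6.52, 71.14, 72.17), total = 149.83.
P(next = A | data) = α_{A}/Σα = 0.0435.

0.0435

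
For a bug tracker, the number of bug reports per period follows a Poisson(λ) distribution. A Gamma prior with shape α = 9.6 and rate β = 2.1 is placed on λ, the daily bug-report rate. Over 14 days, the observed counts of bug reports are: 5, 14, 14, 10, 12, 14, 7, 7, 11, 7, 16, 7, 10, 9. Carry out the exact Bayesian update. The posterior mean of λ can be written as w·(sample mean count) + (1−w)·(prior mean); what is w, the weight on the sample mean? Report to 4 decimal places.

0.8696

With a Gamma(shape α, rate β) prior, the Poisson likelihood is conjugate: the posterior is Gamma(α + ΣXᵢ, β + n).
Posterior mean = (α₀+S)/(β₀+n) = [n/(β₀+n)]·(S/n) + [β₀/(β₀+n)]·(α₀/β₀), so only n and β₀ enter the weight.
Weight on data w = n/(β₀+n) = 14/(2.1+14) = 14/16.1 = 0.8696.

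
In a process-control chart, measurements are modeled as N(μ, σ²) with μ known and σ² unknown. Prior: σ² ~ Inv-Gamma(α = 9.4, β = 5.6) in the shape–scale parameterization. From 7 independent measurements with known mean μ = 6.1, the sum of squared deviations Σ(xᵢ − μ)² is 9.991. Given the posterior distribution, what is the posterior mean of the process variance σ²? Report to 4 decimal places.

With known mean μ and an Inverse-Gamma(α, β) prior on σ², the Normal likelihood is conjugate: posterior is Inv-Gamma(α + n/2, β + Σ(xᵢ−μ)²/2).
Posterior: Inv-Gamma(9.4 + 7/2, 5.6 + 9.991/2) = Inv-Gamma(12.90, 10.5955).
E[σ²|data] = β/(α−1) = 10.5955/11.90 = 0.8904.

0.8904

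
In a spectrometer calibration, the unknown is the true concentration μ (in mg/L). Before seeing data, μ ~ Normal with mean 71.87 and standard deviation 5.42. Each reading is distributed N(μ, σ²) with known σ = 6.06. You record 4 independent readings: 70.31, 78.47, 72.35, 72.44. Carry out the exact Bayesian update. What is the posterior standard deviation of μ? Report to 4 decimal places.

2.6448

For Normal data with known variance σ², a Normal(μ₀, σ₀²) prior on μ is conjugate. Posterior precision = 1/σ₀² + n/σ²; posterior mean is the precision-weighted average of μ₀ and x̄.
σ₀² = 5.42² = 29.3764, σ² = 6.06² = 36.7236; σ² + n·σ₀² = 36.7236 + 4·29.3764 = 154.2292.
Posterior precision = 1/σ₀² + n/σ² = 1/29.3764 + 4/36.7236 = (σ² + n·σ₀²)/(σ₀²σ²) = 154.2292/(29.3764·36.7236); posterior variance σₙ² = σ₀²σ²/(σ² + n·σ₀²) = 29.3764·36.7236/154.2292 = 6.994831.
Posterior SD = √σₙ² = √(29.3764·36.7236/154.2292) = 2.6448.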